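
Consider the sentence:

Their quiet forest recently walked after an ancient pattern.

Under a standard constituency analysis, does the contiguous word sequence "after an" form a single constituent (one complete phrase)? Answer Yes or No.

No

The smallest constituent containing the whole sequence is the prepositional phrase [PP after an ancient pattern], but the sequence is only part of it — it straddles the boundary between preposition "after" and noun phrase "an ancient pattern".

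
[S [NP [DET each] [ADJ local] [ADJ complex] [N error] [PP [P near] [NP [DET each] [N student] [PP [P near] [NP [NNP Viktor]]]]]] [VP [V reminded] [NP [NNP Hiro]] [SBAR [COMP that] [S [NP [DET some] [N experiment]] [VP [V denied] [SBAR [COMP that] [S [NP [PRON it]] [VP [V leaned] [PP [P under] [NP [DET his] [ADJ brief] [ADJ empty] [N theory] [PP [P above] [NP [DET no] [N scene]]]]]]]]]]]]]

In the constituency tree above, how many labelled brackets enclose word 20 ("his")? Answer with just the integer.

The word sits inside DET, which is inside NP, inside PP, inside VP, inside S, inside SBAR, inside VP, inside S, inside SBAR, inside VP, inside S — 11 brackets in all.

11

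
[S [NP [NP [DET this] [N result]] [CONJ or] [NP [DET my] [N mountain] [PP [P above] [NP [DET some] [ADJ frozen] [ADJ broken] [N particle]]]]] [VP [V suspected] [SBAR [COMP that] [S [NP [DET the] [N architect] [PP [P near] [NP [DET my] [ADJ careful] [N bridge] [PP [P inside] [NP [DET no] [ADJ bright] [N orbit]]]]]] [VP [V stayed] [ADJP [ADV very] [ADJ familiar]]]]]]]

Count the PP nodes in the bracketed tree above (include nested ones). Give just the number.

3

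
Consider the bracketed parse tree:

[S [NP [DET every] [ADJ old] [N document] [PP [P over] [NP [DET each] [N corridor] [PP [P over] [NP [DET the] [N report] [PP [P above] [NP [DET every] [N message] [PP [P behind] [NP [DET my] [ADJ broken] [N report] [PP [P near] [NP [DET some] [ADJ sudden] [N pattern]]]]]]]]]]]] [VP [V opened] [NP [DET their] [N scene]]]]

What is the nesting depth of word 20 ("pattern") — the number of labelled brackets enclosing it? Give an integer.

13

The word sits inside N, which is inside NP, inside PP, inside NP, inside PP, inside NP, inside PP, inside NP, inside PP, inside NP, inside PP, inside NP, inside S — 13 brackets in all.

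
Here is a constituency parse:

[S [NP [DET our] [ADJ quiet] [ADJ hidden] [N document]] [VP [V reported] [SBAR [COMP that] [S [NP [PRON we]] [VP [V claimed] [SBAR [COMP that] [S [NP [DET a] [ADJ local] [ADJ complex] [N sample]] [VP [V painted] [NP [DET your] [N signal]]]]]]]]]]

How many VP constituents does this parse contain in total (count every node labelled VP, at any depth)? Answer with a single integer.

3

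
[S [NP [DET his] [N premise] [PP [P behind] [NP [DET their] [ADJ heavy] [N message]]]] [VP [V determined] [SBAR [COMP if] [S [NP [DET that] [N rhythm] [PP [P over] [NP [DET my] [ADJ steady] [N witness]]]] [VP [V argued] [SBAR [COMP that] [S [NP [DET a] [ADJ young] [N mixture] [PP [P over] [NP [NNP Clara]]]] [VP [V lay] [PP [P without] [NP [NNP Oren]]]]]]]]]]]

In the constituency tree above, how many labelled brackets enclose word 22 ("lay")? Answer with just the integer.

Counting open brackets not yet closed at "lay": [S [VP [SBAR [S [VP [SBAR [S [VP [V = 9.

9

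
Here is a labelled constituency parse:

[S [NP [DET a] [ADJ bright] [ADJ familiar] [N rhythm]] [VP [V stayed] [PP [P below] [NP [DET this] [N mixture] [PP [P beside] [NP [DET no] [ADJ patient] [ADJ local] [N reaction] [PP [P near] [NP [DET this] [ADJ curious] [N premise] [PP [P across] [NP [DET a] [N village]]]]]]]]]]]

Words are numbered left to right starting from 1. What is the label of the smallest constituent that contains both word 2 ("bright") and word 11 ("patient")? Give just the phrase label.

S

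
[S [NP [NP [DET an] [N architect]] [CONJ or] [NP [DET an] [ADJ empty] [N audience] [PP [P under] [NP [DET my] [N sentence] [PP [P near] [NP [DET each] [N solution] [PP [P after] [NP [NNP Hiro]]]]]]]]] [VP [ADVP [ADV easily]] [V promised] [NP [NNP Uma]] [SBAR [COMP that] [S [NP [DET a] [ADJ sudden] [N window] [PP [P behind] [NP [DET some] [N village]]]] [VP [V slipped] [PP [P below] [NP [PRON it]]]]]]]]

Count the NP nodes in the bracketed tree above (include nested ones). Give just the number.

Listing each NP by its span: [NP an architect or an empty audience under my sentence near each solution after Hiro]; [NP an architect]; [NP an empty audience under my sentence near each solution after Hiro]; [NP my sentence near each solution after Hiro]; [NP each solution after Hiro]; [NP Hiro] … — that makes 10.

10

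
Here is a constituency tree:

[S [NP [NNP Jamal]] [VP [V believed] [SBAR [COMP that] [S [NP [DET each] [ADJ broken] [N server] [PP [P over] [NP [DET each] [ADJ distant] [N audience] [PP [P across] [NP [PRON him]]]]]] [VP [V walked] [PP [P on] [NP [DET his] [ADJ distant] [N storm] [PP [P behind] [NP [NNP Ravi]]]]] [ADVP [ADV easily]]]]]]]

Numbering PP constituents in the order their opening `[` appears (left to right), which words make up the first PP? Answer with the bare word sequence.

The PP opening brackets appear, in order, over: "over each distant audience across him"; "across him"; "on his distant storm behind Ravi"; "behind Ravi". The first one spans "over each distant audience across him".

over each distant audience across him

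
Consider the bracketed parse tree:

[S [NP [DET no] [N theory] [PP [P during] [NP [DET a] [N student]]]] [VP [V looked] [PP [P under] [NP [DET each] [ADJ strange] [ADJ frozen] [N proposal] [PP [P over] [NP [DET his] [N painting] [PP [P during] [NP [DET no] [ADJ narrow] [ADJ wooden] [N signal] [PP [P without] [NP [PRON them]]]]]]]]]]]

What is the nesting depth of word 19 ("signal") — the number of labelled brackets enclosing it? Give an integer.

9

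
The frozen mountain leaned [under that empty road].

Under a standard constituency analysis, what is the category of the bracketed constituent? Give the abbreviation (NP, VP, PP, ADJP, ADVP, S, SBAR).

"under" is the head of the bracketed span, so the span is a prepositional phrase: PP.

PP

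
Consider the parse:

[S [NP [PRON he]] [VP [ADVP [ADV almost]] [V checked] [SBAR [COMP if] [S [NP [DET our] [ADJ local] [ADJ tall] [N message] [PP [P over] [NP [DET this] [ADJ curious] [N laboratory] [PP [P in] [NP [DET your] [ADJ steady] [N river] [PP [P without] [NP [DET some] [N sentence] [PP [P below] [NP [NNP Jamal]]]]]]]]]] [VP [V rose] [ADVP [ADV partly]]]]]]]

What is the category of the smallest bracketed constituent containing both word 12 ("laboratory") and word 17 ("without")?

NP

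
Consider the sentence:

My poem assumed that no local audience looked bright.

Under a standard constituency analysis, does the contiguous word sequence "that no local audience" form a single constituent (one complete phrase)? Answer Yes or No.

No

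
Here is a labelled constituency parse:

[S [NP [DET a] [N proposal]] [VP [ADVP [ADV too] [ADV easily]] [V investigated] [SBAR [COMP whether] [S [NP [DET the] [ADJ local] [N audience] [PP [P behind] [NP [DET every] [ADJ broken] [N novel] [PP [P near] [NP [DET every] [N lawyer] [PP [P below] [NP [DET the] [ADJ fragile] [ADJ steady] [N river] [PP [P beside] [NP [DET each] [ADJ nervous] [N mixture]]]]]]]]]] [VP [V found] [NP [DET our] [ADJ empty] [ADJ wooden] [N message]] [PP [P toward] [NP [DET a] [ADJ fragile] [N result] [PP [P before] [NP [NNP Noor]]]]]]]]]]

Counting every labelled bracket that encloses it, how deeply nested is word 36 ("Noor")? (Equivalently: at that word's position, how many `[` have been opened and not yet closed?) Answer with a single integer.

Path from the root down to the word: S → VP → SBAR → S → VP → PP → NP → PP → NP → NNP. That is 10 enclosing brackets.

10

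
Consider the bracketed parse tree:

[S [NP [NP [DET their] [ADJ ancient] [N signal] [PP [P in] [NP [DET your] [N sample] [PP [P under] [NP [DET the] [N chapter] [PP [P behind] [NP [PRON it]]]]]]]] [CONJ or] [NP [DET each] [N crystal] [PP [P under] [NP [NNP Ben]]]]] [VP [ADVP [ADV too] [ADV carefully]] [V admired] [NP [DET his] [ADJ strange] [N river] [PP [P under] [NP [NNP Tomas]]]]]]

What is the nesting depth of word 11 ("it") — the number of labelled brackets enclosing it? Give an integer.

10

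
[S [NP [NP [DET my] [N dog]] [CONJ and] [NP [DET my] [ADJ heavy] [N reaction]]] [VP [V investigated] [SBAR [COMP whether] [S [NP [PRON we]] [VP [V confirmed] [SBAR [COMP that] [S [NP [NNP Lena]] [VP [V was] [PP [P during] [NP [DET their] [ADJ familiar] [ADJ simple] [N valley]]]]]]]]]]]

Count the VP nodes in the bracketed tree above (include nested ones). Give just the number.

3

Listing each VP by its span: [VP investigated whether we confirmed that Lena was during their familiar simple valley]; [VP confirmed that Lena was during their familiar simple valley]; [VP was during their familiar simple valley] — that makes 3.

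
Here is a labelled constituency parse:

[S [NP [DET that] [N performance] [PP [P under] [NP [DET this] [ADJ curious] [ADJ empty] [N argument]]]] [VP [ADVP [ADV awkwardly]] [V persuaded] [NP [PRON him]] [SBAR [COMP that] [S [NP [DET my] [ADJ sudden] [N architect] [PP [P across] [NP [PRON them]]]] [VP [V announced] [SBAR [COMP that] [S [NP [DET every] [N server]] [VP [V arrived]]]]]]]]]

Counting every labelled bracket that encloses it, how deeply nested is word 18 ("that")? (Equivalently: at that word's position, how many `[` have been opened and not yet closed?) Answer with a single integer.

7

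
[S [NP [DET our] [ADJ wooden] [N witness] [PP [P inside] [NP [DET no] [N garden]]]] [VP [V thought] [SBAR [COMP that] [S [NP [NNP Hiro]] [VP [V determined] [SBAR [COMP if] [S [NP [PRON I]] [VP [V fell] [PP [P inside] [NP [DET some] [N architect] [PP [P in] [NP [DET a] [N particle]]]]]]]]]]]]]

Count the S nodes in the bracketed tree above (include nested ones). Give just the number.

3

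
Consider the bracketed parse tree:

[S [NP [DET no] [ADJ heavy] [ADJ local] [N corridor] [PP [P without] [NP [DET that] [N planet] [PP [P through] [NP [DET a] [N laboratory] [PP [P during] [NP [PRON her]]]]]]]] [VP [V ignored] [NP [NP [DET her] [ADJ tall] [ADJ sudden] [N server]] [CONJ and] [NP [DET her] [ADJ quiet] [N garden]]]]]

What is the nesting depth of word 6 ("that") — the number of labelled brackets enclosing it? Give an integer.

5

The word sits inside DET, which is inside NP, inside PP, inside NP, inside S — 5 brackets in all.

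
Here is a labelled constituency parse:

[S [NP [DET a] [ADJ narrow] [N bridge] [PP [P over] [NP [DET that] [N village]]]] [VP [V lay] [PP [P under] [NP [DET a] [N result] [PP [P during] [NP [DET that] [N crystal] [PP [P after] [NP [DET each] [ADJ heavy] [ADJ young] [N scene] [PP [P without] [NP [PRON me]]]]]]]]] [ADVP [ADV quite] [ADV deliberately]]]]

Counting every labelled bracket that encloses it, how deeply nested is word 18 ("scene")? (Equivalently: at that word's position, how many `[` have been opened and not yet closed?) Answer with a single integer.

Path from the root down to the word: S → VP → PP → NP → PP → NP → PP → NP → N. That is 9 enclosing brackets.

9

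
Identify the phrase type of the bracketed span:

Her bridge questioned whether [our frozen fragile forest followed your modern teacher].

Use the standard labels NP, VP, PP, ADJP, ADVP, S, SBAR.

S

"followed" is the head of the bracketed span, so the span is a clause: S.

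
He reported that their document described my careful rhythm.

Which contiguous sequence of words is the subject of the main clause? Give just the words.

he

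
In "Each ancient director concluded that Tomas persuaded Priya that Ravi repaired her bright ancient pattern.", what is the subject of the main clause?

each ancient director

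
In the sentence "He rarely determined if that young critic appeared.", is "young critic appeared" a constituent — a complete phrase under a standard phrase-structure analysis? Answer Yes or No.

No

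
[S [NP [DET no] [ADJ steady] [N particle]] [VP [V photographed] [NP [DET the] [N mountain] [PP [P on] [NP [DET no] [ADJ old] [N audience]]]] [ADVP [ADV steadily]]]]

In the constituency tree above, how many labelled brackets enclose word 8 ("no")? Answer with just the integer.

6

The word sits inside DET, which is inside NP, inside PP, inside NP, inside VP, inside S — 6 brackets in all.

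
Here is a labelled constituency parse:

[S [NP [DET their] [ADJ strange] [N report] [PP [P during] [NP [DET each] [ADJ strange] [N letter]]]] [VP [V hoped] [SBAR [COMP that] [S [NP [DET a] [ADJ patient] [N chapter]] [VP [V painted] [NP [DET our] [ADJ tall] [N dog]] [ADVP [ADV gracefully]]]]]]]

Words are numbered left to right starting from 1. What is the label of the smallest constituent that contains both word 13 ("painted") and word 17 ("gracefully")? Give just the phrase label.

VP

Both words fall inside [VP painted our tall dog gracefully] (words 13–17), and no smaller constituent contains them both. Label: VP.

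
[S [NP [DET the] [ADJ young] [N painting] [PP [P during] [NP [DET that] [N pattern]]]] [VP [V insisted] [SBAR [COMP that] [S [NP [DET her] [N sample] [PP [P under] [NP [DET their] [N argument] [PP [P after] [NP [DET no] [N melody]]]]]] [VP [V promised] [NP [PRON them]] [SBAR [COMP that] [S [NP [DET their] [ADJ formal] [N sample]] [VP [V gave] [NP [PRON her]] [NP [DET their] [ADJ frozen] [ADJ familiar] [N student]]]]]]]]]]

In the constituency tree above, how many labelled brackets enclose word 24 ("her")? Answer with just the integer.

Path from the root down to the word: S → VP → SBAR → S → VP → SBAR → S → VP → NP → PRON. That is 10 enclosing brackets.

10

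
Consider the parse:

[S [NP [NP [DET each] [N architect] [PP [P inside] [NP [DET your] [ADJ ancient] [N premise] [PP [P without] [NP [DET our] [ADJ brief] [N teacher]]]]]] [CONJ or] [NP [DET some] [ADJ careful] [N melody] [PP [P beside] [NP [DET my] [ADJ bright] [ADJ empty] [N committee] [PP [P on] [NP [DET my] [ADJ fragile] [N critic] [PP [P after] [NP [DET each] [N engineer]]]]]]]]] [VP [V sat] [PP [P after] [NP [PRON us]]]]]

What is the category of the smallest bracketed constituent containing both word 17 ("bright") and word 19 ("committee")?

Both words fall inside [NP my bright empty committee on my fragile critic after each engineer] (words 16–26), and no smaller constituent contains them both. Label: NP.

NP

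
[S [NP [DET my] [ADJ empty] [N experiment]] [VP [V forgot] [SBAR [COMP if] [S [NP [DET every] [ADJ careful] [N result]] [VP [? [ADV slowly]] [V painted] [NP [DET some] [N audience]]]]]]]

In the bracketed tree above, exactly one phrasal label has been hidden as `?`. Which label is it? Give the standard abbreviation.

ADVP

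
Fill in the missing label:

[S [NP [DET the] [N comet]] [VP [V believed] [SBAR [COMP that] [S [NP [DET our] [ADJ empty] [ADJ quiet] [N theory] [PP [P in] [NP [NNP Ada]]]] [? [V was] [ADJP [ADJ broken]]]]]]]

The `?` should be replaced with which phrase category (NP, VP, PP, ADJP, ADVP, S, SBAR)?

VP

Looking at what the `?` directly dominates — V 'was', ADJP — this is a verb phrase (VP).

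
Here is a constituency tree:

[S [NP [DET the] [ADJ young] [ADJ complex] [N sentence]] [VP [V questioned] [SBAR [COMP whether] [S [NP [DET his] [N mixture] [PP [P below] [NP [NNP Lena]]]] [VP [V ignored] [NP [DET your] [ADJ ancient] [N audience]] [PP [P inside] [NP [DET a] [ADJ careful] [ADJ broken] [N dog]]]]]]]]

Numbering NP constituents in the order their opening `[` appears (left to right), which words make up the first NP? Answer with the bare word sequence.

the young complex sentence

Opening `[NP` markers occur at word positions 1, 7, 10, 12, 16; the first of these opens the constituent [NP the young complex sentence].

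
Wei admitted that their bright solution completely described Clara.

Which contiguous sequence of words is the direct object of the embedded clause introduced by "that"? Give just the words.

"described" heads the VP of the embedded clause introduced by "that", and "Clara" is its direct object.

Clara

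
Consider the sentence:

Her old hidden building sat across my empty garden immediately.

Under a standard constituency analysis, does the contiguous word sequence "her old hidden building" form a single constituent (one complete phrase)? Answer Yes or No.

"her old hidden building" is exactly the noun phrase [NP her old hidden building], a complete constituent.

Yes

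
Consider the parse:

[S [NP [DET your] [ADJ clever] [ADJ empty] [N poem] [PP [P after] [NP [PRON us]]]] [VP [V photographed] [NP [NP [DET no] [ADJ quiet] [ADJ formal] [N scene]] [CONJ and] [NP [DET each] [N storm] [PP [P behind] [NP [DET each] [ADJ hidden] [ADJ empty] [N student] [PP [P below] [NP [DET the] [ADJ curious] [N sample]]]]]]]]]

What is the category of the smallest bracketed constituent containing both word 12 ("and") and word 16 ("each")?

NP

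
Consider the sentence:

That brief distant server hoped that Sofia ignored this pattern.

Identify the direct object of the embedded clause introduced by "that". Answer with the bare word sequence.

"ignored" heads the VP of the embedded clause introduced by "that", and "this pattern" is its direct object.

this pattern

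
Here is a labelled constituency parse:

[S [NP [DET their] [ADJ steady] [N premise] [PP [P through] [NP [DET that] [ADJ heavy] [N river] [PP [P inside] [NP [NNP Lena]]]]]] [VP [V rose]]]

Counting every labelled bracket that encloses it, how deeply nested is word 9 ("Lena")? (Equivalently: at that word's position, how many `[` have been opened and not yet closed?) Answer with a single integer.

Path from the root down to the word: S → NP → PP → NP → PP → NP → NNP. That is 7 enclosing brackets.

7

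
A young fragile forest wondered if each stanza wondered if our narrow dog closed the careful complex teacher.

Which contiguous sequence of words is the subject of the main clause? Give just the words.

a young fragile forest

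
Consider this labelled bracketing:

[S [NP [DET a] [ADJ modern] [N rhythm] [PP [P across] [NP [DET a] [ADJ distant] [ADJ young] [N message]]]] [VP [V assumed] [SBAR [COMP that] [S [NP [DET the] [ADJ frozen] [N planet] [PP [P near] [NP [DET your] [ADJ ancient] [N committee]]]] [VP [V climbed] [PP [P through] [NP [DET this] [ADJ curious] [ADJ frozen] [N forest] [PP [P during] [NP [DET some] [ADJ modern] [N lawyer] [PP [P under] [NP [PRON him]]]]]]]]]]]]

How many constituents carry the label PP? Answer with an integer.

5

Scanning left to right, an opening `[PP` appears at word positions 4, 14, 19, 24, 28 — 5 in total.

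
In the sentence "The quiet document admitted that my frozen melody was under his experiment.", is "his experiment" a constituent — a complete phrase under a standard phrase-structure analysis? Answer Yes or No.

Yes

The sequence corresponds to a single NP node — the noun phrase "his experiment".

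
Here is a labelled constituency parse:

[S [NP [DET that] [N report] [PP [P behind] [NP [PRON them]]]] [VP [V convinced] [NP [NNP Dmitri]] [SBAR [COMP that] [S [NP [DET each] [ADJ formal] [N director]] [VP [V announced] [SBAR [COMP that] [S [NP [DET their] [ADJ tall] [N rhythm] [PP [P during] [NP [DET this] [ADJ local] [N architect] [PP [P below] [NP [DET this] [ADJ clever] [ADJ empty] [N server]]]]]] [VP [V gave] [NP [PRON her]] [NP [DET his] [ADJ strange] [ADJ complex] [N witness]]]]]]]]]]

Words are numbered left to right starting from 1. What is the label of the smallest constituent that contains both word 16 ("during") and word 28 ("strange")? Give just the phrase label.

S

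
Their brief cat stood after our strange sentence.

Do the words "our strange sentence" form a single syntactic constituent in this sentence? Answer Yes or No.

Yes

The sequence corresponds to a single NP node — the noun phrase "our strange sentence".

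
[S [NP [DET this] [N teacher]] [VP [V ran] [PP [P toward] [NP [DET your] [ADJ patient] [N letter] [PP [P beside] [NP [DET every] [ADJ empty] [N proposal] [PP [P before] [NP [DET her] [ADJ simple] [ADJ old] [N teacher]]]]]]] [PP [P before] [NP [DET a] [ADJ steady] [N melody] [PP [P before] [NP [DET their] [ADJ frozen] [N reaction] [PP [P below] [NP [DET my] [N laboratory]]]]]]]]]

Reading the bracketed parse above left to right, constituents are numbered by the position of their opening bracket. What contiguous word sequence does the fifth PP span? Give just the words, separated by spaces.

before their frozen reaction below my laboratory

Opening `[PP` markers occur at word positions 4, 8, 12, 17, 21, 25; the fifth of these opens the constituent [PP before their frozen reaction below my laboratory].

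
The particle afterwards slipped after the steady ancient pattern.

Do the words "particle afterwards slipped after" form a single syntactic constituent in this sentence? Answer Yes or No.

No

The smallest constituent containing the whole sequence is the clause [S the particle afterwards slipped after the steady ancient pattern], but the sequence is only part of it — it straddles the boundary between noun phrase "the particle" and verb phrase "afterwards slipped after the steady ancient pattern".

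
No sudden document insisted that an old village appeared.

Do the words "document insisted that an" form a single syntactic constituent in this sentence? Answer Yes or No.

No

"document" belongs to the noun phrase "no sudden document" while "an" belongs to the verb phrase "insisted that an old village appeared"; a span that runs across that boundary is not a single phrase.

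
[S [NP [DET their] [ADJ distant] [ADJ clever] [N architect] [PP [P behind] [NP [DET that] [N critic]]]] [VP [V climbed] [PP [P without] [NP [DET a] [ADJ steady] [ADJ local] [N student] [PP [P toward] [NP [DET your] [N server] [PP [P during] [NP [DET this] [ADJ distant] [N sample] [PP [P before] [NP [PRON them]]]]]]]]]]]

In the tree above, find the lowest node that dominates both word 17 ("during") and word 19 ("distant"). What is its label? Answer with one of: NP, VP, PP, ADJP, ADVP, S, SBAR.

PP

Word 17 lies under S → VP → PP → NP → PP → NP → PP → P; word 19 lies under S → VP → PP → NP → PP → NP → PP → NP → ADJ. The lowest shared node is the PP.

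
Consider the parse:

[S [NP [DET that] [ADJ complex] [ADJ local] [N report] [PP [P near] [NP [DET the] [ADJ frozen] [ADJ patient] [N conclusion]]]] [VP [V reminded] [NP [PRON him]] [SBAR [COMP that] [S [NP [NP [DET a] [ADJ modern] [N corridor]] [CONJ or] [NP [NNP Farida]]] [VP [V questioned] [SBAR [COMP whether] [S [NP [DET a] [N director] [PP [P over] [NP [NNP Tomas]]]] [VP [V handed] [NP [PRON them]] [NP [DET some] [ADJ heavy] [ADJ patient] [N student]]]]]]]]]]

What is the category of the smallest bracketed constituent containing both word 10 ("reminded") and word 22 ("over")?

Word 10 lies under S → VP → V; word 22 lies under S → VP → SBAR → S → VP → SBAR → S → NP → PP → P. The lowest shared node is the VP.

VP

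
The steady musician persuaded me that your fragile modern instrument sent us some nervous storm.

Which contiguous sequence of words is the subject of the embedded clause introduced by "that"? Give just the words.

your fragile modern instrument

"your fragile modern instrument" is the NP that combines with the VP headed by "sent" to form the embedded clause introduced by "that" — the subject.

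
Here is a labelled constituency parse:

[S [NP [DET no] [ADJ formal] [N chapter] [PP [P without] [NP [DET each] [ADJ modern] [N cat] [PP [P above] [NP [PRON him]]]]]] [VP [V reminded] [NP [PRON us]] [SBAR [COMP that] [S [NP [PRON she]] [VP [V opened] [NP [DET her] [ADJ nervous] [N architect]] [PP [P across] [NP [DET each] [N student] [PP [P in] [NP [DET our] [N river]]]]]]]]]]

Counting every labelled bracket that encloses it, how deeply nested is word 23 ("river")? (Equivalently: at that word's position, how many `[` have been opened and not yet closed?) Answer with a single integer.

10

Path from the root down to the word: S → VP → SBAR → S → VP → PP → NP → PP → NP → N. That is 10 enclosing brackets.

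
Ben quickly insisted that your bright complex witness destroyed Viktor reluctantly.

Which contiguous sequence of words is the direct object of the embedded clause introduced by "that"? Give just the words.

Viktor

The verb of the embedded clause introduced by "that" is "destroyed"; its direct object is the NP "Viktor".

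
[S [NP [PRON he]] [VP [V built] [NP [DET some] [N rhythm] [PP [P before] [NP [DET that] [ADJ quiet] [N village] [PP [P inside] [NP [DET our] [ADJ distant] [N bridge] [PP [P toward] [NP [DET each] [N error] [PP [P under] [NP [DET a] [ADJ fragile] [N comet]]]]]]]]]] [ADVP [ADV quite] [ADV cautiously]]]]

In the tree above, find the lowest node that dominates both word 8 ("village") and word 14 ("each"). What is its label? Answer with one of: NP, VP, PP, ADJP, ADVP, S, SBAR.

NP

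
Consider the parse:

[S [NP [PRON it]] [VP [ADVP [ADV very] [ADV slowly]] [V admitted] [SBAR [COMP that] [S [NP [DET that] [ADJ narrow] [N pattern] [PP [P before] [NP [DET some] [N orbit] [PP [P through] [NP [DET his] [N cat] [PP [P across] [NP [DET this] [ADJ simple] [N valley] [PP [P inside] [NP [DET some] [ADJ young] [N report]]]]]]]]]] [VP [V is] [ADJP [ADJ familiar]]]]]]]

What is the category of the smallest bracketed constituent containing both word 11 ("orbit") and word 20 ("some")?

Word 11 lies under S → VP → SBAR → S → NP → PP → NP → N; word 20 lies under S → VP → SBAR → S → NP → PP → NP → PP → NP → PP → NP → PP → NP → DET. The lowest shared node is the NP.

NP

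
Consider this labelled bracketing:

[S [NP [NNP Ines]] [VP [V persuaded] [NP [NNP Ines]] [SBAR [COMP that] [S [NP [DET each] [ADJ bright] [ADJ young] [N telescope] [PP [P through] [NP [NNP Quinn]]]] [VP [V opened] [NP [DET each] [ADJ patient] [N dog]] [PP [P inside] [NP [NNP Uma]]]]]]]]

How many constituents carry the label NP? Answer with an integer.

Scanning left to right, an opening `[NP` appears at word positions 1, 3, 5, 10, 12, 16 — 6 in total.

6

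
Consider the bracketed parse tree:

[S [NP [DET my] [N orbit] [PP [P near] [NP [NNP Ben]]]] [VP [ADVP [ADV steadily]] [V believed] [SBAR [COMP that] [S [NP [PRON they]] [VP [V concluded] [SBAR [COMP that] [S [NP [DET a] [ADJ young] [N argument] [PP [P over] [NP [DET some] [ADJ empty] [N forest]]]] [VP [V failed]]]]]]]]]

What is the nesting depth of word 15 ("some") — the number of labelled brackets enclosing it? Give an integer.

Counting open brackets not yet closed at "some": [S [VP [SBAR [S [VP [SBAR [S [NP [PP [NP [DET = 11.

11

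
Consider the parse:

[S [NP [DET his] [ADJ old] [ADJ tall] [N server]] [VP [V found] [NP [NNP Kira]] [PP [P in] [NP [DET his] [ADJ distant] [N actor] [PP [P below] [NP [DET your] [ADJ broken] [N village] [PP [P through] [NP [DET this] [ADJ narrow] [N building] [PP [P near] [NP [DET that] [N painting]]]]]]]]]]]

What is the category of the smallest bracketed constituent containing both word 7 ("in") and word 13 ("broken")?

PP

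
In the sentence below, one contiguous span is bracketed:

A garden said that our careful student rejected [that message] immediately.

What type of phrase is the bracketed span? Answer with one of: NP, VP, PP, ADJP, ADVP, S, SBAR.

NP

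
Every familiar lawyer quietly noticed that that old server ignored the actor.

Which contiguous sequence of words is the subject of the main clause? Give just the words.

The subject of the main clause is the NP immediately before the verb "noticed": "every familiar lawyer".

every familiar lawyer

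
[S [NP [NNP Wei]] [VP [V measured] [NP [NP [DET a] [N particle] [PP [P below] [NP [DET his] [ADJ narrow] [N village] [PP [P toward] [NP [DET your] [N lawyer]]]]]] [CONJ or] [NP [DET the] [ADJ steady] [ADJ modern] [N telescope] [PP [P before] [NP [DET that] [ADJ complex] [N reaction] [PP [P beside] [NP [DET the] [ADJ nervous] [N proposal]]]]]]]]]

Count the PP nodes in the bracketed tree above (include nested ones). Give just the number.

The PP constituents are: [PP below his narrow village toward your lawyer]; [PP toward your lawyer]; [PP before that complex reaction beside the nervous proposal]; [PP beside the nervous proposal]. Total: 4.

4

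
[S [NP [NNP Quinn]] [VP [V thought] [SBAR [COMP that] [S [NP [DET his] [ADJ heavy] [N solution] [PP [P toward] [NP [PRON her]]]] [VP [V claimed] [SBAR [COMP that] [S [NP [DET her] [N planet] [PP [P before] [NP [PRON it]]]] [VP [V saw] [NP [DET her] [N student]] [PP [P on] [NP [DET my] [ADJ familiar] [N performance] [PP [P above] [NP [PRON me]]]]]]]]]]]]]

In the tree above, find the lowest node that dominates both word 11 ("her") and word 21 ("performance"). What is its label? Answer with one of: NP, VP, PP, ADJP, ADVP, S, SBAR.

S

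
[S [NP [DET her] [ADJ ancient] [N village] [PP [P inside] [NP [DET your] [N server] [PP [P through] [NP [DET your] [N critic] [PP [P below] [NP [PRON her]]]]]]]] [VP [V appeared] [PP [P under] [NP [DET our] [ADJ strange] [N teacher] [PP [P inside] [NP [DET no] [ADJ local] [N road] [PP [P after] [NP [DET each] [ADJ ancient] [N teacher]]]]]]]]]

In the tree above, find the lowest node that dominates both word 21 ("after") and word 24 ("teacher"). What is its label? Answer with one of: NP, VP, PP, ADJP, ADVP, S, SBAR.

PP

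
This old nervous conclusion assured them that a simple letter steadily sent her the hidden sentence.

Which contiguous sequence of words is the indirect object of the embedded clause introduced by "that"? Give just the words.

"sent" heads the VP of the embedded clause introduced by "that", and "her" is its indirect object.

her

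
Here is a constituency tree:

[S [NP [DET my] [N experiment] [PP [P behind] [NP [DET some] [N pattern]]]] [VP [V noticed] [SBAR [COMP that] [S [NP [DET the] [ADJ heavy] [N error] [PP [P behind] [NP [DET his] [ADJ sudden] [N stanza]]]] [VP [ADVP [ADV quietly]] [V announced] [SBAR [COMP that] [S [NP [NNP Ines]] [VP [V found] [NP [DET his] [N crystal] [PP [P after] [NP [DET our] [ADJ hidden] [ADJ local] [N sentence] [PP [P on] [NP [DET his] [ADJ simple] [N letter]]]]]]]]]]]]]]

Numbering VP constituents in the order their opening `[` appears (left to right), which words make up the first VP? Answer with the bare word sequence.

noticed that the heavy error behind his sudden stanza quietly announced that Ines found his crystal after our hidden local sentence on his simple letter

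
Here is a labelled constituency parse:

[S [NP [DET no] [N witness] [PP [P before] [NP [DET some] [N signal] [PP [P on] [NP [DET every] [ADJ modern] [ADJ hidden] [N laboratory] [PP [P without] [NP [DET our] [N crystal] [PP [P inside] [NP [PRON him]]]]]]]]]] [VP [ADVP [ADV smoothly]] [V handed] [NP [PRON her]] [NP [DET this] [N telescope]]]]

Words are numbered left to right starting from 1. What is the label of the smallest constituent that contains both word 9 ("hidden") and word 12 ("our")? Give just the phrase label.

The smallest bracket enclosing both words is [NP every modern hidden laboratory without our crystal inside him], so the label is NP.

NP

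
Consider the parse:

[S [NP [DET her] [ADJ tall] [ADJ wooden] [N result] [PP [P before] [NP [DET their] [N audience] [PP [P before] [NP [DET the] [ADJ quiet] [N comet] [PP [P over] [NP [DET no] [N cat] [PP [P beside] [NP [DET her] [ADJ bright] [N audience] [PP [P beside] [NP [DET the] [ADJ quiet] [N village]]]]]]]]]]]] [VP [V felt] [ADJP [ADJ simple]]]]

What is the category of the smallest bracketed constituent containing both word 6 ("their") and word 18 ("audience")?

NP

The smallest bracket enclosing both words is [NP their audience before the quiet comet over no cat beside her bright audience beside the quiet village], so the label is NP.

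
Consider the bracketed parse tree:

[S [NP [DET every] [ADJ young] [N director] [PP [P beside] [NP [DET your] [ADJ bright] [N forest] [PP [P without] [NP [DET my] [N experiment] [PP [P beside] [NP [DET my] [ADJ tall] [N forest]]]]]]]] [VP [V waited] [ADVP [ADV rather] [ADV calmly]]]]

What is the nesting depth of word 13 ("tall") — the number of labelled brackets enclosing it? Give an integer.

The word sits inside ADJ, which is inside NP, inside PP, inside NP, inside PP, inside NP, inside PP, inside NP, inside S — 9 brackets in all.

9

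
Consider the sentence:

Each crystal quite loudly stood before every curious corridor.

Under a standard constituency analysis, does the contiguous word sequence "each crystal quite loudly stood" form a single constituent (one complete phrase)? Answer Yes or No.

No

The sequence begins inside the noun phrase "each crystal" and ends inside the verb phrase "quite loudly stood before every curious corridor"; it crosses a phrase boundary, so no single node in the tree spans exactly those words.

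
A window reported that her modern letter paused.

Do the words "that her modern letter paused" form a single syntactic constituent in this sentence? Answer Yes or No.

"that her modern letter paused" is exactly the subordinate clause [SBAR that her modern letter paused], a complete constituent.

Yes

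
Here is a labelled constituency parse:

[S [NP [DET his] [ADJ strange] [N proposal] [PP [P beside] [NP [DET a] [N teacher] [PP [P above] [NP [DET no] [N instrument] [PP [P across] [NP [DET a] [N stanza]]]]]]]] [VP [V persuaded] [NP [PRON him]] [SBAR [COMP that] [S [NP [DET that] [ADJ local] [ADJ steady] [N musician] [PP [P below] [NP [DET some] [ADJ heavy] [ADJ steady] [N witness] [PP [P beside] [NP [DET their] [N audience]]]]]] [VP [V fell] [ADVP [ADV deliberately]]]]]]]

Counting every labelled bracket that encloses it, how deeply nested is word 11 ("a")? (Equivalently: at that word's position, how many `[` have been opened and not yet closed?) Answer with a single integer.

9

Path from the root down to the word: S → NP → PP → NP → PP → NP → PP → NP → DET. That is 9 enclosing brackets.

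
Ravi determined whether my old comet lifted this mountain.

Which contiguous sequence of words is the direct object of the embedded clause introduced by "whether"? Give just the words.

Within the embedded clause introduced by "whether", the direct object of "lifted" is "this mountain".

this mountain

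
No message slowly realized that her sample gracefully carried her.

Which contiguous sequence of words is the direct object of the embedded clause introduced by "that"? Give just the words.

her

The verb of the embedded clause introduced by "that" is "carried"; its direct object is the NP "her".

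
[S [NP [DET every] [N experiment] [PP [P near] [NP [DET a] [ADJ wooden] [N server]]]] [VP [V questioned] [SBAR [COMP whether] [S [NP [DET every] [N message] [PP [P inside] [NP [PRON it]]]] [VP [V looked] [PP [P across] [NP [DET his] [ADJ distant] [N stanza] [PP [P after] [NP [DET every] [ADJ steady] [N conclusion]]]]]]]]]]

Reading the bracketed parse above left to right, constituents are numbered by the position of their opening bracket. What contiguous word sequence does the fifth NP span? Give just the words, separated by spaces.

his distant stanza after every steady conclusion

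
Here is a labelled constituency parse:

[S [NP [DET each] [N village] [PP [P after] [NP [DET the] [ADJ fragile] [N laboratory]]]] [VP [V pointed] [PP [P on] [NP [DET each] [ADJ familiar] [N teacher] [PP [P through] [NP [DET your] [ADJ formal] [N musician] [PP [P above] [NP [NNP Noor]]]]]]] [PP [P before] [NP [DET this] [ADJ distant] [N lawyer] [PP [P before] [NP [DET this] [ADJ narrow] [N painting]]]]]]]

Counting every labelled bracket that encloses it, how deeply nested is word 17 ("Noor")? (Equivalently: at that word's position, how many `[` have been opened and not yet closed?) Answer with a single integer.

Path from the root down to the word: S → VP → PP → NP → PP → NP → PP → NP → NNP. That is 9 enclosing brackets.

9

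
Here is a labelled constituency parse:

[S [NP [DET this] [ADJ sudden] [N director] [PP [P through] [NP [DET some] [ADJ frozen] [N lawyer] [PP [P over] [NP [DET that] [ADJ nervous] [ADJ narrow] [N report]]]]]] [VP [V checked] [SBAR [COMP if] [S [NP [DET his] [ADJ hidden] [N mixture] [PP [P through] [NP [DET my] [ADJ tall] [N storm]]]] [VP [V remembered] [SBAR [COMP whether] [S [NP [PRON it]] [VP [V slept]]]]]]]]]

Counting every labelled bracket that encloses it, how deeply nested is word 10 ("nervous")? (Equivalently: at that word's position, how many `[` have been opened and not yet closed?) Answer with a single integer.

7

Path from the root down to the word: S → NP → PP → NP → PP → NP → ADJ. That is 7 enclosing brackets.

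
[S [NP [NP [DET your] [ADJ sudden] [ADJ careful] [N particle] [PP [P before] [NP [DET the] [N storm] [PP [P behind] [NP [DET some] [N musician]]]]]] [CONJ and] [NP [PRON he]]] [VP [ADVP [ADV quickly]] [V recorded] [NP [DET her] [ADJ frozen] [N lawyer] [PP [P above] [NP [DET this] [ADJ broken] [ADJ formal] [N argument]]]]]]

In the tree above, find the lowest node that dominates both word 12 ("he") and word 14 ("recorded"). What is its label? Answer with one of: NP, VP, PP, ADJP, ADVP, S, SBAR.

S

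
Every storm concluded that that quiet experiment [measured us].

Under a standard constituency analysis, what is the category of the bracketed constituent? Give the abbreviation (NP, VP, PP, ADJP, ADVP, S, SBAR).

VP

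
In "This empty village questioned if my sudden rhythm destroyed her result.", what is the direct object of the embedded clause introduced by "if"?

"destroyed" heads the VP of the embedded clause introduced by "if", and "her result" is its direct object.

her result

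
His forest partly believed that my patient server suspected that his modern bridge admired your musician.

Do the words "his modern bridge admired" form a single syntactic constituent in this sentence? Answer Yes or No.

No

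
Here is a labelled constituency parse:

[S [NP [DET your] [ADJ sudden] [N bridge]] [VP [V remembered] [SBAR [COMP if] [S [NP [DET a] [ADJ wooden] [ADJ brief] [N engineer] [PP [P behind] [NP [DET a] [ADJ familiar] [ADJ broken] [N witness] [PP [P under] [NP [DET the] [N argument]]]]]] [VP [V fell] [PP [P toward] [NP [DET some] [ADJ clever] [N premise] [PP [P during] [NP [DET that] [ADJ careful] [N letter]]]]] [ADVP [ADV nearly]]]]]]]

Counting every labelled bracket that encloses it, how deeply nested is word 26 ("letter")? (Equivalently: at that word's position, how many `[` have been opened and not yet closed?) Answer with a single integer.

10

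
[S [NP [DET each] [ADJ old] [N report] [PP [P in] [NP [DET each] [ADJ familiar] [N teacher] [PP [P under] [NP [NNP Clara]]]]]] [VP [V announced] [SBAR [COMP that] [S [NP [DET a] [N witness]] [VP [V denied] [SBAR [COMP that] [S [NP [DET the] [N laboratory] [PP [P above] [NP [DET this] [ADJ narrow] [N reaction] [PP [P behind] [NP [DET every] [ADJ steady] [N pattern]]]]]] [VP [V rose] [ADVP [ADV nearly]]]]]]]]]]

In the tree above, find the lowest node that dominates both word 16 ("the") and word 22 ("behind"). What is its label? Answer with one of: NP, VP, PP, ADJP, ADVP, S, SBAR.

NP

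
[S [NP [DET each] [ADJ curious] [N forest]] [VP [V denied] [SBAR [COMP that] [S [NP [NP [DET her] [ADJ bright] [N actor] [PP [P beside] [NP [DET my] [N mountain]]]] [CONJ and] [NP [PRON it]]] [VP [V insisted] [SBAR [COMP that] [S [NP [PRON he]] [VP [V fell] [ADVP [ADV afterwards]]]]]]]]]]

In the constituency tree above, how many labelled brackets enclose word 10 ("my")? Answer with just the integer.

The word sits inside DET, which is inside NP, inside PP, inside NP, inside NP, inside S, inside SBAR, inside VP, inside S — 9 brackets in all.

9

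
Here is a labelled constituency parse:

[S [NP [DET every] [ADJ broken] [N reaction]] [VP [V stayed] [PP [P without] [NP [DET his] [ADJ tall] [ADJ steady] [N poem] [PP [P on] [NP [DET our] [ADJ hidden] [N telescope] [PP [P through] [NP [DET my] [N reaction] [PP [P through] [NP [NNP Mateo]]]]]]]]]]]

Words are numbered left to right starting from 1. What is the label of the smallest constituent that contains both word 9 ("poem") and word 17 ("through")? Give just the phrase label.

NP

Word 9 lies under S → VP → PP → NP → N; word 17 lies under S → VP → PP → NP → PP → NP → PP → NP → PP → P. The lowest shared node is the NP.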